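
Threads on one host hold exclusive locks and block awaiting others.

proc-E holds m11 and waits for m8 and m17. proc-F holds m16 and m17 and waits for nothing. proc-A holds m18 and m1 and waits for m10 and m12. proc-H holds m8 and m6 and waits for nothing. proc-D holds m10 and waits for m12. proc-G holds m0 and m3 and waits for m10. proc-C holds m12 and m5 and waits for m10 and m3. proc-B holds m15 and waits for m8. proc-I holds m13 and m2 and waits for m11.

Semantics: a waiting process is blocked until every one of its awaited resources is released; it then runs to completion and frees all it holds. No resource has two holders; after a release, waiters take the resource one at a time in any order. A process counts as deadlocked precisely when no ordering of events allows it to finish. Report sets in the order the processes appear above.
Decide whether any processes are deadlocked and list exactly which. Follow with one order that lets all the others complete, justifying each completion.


The deadlocked set is proc-A, proc-D, proc-G and proc-C.
Key observation: the cycle proc-D -> proc-C -> proc-D can never break — each member waits on the next; proc-G is caught in further circular waits and proc-A waits into the deadlock from upstream.
One completion order for the rest: proc-H, proc-F, proc-B, proc-E, proc-I.
Step-by-step check:
  proc-H: no waits; runs immediately, freeing m8 and m6
  proc-F: no waits; runs immediately, freeing m16 and m17
  proc-B waits on m8 — all released -> runs and releases m15
  proc-E waits on m8 and m17 — all released -> runs and releases m11
  proc-I waits on m11 — all released -> runs and releases m13 and m2


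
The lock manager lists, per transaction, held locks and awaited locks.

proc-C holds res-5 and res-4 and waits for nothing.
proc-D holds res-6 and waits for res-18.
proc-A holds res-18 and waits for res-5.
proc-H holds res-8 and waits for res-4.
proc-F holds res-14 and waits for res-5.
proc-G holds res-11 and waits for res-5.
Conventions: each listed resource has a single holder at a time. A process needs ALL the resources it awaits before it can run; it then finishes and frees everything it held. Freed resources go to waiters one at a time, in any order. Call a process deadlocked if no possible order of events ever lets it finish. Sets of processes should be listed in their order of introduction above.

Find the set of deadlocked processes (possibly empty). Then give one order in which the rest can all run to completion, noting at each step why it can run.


No process is deadlocked.
Key observation: all waits point, directly or indirectly, at processes that can finish, so nothing is permanently blocked.
A valid finishing order for the others: proc-C, proc-A, proc-F, proc-H, proc-D, proc-G.
Walking it through:
  proc-C waits on nothing -> runs at once and releases res-5 and res-4
  proc-A: everything it awaited (res-5) is free; runs, freeing res-18
  proc-F: everything it awaited (res-5) is free; runs, freeing res-14
  proc-H: everything it awaited (res-4) is free; runs, freeing res-8
  proc-D: everything it awaited (res-18) is free; runs, freeing res-6
  proc-G: everything it awaited (res-5) is free; runs, freeing res-11


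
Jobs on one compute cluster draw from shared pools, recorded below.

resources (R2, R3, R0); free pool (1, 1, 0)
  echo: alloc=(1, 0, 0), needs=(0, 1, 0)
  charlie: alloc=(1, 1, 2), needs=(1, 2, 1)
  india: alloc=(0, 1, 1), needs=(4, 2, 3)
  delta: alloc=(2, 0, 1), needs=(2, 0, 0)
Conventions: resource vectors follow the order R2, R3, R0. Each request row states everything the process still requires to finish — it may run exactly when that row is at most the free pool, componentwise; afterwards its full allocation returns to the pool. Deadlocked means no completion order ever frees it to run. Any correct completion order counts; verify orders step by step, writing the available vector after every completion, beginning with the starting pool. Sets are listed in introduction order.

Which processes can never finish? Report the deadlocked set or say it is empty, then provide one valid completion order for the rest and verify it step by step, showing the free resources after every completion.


The deadlocked set is charlie and india.
Key observation: once echo, delta finish, the pool peaks at (4, 1, 1) — and every remaining process still needs more R3 than that.
A valid finishing order for the others: echo, delta. Walking it through:
  pool = (1, 1, 0)
  echo: need (0, 1, 0) fits (1, 1, 0); releases (1, 0, 0), pool now (2, 1, 0)
  delta: need (2, 0, 0) fits (2, 1, 0); releases (2, 0, 1), pool now (4, 1, 1)
The stuck group stays short no matter what:
  blocked: charlie wants (1, 2, 1), pool (4, 1, 1) — not enough R3
  blocked: india wants (4, 2, 3), pool (4, 1, 1) — not enough R3 and R0


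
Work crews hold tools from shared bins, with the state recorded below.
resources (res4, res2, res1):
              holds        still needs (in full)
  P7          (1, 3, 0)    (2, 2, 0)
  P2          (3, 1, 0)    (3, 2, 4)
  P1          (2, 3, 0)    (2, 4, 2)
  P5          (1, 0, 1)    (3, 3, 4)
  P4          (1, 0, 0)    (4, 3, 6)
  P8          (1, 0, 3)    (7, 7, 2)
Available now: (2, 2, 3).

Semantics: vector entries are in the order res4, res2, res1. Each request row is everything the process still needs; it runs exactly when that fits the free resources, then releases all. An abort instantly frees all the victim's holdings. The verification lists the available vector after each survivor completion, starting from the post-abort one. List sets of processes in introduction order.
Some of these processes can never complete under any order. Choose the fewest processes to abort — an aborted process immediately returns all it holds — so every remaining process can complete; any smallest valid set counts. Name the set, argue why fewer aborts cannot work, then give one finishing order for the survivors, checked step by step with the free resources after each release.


The answer: abort P8.
Key observation: no ordering could ever have run P4 before the abort of P8; with (1, 0, 3) back in the pool it fits at step 2.
Minimality: the empty abort set fails — the state is deadlocked as it stands.
One survivor order: P7, P4, P2, P1, P5. Step-by-step check (post-abort pool first):
  pool = (3, 2, 6)
  P7 needs (2, 2, 0) <= (3, 2, 6) -> finishes; pool += (1, 3, 0) = (4, 5, 6)
  P4 needs (4, 3, 6) <= (4, 5, 6) -> finishes; pool += (1, 0, 0) = (5, 5, 6)
  P2 needs (3, 2, 4) <= (5, 5, 6) -> finishes; pool += (3, 1, 0) = (8, 6, 6)
  P1 needs (2, 4, 2) <= (8, 6, 6) -> finishes; pool += (2, 3, 0) = (10, 9, 6)
  P5 needs (3, 3, 4) <= (10, 9, 6) -> finishes; pool += (1, 0, 1) = (11, 9, 7)


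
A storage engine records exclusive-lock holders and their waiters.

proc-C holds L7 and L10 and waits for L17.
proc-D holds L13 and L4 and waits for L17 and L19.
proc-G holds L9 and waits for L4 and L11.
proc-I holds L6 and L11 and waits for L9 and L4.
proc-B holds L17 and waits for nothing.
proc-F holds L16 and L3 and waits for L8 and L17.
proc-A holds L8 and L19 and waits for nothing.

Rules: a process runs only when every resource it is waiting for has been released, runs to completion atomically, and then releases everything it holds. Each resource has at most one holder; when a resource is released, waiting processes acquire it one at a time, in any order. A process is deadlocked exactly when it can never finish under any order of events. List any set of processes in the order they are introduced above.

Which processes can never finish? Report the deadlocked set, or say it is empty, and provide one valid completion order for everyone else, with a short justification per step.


The deadlocked set is proc-G and proc-I.
Key observation: nobody on the ring proc-G -> proc-I -> proc-G can start until another member finishes, which never happens; no other process is dragged down with it.
One completion order for the rest: proc-A, proc-B, proc-D, proc-C, proc-F.
Verifying each step:
  proc-A: no waits; runs immediately, freeing L8 and L19
  proc-B: no waits; runs immediately, freeing L17
  proc-D: everything it awaited (L17 and L19) is free; runs, freeing L13 and L4
  proc-C: everything it awaited (L17) is free; runs, freeing L7 and L10
  proc-F: everything it awaited (L8 and L17) is free; runs, freeing L16 and L3


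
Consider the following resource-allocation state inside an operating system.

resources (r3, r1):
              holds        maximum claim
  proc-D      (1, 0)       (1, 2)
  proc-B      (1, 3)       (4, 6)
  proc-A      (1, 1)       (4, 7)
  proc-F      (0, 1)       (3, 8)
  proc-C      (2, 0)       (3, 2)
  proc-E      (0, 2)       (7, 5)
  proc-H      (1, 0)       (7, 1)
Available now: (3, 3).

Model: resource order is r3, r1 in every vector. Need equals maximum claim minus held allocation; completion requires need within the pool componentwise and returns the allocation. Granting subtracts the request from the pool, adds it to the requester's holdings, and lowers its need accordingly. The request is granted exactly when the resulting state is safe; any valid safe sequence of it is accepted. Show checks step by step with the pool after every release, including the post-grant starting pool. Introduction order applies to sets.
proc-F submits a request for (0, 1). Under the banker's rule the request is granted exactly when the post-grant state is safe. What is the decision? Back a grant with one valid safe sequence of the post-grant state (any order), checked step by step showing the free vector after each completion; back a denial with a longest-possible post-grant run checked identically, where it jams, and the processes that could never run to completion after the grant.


DENY — the pretend-granted state is unsafe.
Key observation: proc-C, proc-D, proc-H can finish, but then (7, 2) is all there is, and the blocked group's r1 demands exceed it.
Pretend the grant happened; the run proc-C, proc-D, proc-H goes as far as possible. Check, step by step:
  pool = (3, 2)
  proc-C: need (1, 2) fits (3, 2); releases (2, 0), pool now (5, 2)
  proc-D: need (0, 2) fits (5, 2); releases (1, 0), pool now (6, 2)
  proc-H: need (6, 1) fits (6, 2); releases (1, 0), pool now (7, 2)
  proc-B still needs (3, 3) but only (7, 2) is free — short on r1
  proc-A still needs (3, 6) but only (7, 2) is free — short on r1
  proc-F still needs (3, 6) but only (7, 2) is free — short on r1
  proc-E still needs (7, 3) but only (7, 2) is free — short on r1
Processes that could never finish after the grant: proc-B, proc-A, proc-F and proc-E.


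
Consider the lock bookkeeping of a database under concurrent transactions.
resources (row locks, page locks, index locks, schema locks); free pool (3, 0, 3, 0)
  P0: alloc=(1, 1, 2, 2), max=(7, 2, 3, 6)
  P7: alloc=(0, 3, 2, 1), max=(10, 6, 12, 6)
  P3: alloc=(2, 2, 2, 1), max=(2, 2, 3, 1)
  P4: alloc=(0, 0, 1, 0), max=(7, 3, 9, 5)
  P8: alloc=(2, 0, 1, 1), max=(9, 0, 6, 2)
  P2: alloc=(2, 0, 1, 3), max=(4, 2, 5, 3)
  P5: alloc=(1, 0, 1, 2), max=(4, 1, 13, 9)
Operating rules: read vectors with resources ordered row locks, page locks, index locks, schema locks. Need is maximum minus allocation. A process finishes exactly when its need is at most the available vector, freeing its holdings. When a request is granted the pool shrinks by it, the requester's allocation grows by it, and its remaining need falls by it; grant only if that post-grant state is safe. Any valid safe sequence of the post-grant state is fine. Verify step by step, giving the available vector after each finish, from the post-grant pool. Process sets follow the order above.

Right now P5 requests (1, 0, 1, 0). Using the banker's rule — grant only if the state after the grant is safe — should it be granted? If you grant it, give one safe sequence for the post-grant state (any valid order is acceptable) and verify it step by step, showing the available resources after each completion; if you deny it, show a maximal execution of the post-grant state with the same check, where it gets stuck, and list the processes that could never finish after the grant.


DENY — the pretend-granted state is unsafe.
Key observation: the wall is index locks: completing P3, P2, P0, P8, P4 brings the pool only to (9, 3, 9, 7), and all the rest need more.
Pretend the grant happened; the run P3, P2, P0, P8, P4 goes as far as possible. Step-by-step check:
  pool = (2, 0, 2, 0)
  P3 needs (0, 0, 1, 0) <= (2, 0, 2, 0) -> finishes; pool += (2, 2, 2, 1) = (4, 2, 4, 1)
  P2 needs (2, 2, 4, 0) <= (4, 2, 4, 1) -> finishes; pool += (2, 0, 1, 3) = (6, 2, 5, 4)
  P0 needs (6, 1, 1, 4) <= (6, 2, 5, 4) -> finishes; pool += (1, 1, 2, 2) = (7, 3, 7, 6)
  P8 needs (7, 0, 5, 1) <= (7, 3, 7, 6) -> finishes; pool += (2, 0, 1, 1) = (9, 3, 8, 7)
  P4 needs (7, 3, 8, 5) <= (9, 3, 8, 7) -> finishes; pool += (0, 0, 1, 0) = (9, 3, 9, 7)
  P7 cannot run: need (10, 3, 10, 5) vs free (9, 3, 9, 7) (insufficient row locks and index locks)
  P5 cannot run: need (2, 1, 11, 7) vs free (9, 3, 9, 7) (insufficient index locks)
Post-grant, the permanently blocked set is P7 and P5.


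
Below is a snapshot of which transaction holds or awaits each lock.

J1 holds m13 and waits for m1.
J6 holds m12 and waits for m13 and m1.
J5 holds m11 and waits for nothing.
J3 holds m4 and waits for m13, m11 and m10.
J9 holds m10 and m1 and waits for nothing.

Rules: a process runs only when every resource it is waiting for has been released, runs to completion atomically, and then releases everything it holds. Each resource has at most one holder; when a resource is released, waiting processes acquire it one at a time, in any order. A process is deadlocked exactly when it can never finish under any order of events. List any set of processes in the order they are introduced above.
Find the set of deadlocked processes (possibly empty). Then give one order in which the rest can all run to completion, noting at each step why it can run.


The deadlocked set is empty.
Key observation: every chain of waits terminates; starting from the processes that wait on nothing, all the rest unlock in turn.
The rest can finish in the order J9, J1, J6, J5, J3.
Step-by-step check:
  J9 waits on nothing -> runs at once and releases m10 and m1
  run J1 (all its waits — m1 — are resolved); releases m13
  run J6 (all its waits — m13 and m1 — are resolved); releases m12
  J5 waits on nothing -> runs at once and releases m11
  run J3 (all its waits — m13, m11 and m10 — are resolved); releases m4


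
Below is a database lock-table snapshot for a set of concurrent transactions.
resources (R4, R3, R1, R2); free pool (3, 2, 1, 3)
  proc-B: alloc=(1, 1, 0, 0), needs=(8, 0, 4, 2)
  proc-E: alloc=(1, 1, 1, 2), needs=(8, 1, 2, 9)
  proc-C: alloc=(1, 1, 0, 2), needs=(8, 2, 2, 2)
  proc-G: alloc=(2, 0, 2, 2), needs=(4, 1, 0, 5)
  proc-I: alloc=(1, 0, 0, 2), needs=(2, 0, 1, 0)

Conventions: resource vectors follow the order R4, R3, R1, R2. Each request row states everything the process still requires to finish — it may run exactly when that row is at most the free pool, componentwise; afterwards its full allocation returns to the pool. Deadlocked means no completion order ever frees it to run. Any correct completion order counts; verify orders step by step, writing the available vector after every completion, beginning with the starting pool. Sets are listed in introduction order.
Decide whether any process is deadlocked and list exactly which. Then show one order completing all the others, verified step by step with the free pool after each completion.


Deadlocked set: proc-B, proc-E and proc-C.
Key observation: after proc-I, proc-G complete, (6, 2, 3, 7) is the best the pool ever gets, yet each leftover process wants more R4.
A valid finishing order for the others: proc-I, proc-G. Step-by-step check:
  pool = (3, 2, 1, 3)
  proc-I: need (2, 0, 1, 0) fits (3, 2, 1, 3); releases (1, 0, 0, 2), pool now (4, 2, 1, 5)
  proc-G: need (4, 1, 0, 5) fits (4, 2, 1, 5); releases (2, 0, 2, 2), pool now (6, 2, 3, 7)
None of the blocked processes ever fits:
  proc-B still needs (8, 0, 4, 2) but only (6, 2, 3, 7) is free — short on R4 and R1
  proc-E still needs (8, 1, 2, 9) but only (6, 2, 3, 7) is free — short on R4 and R2
  proc-C still needs (8, 2, 2, 2) but only (6, 2, 3, 7) is free — short on R4


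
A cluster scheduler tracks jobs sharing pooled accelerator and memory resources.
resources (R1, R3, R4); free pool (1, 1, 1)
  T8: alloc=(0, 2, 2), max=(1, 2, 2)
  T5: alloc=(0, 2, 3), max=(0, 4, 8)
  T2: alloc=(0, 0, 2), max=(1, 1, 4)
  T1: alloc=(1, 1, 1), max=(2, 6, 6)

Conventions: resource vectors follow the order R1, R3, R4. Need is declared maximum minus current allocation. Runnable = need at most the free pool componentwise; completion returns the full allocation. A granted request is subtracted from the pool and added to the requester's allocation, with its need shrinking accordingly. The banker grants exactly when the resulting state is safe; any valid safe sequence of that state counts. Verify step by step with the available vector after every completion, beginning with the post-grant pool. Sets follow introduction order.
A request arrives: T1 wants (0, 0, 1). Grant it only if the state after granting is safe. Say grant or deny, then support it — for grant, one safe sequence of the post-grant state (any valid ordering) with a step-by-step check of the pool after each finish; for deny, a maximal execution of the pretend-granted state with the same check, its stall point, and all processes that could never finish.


DENY — the pretend-granted state is unsafe.
Key observation: after T8, T2 the pool peaks at (1, 3, 4), and each blocked process is short somewhere: T5 on R4; T1 on R3.
Pretend the grant happened; the run T8, T2 goes as far as possible. Verifying each step:
  pool = (1, 1, 0)
  T8: need (1, 0, 0) fits (1, 1, 0); releases (0, 2, 2), pool now (1, 3, 2)
  T2: need (1, 1, 2) fits (1, 3, 2); releases (0, 0, 2), pool now (1, 3, 4)
  T5 cannot run: need (0, 2, 5) vs free (1, 3, 4) (insufficient R4)
  T1 cannot run: need (1, 5, 4) vs free (1, 3, 4) (insufficient R3)
Processes that could never finish after the grant: T5 and T1.


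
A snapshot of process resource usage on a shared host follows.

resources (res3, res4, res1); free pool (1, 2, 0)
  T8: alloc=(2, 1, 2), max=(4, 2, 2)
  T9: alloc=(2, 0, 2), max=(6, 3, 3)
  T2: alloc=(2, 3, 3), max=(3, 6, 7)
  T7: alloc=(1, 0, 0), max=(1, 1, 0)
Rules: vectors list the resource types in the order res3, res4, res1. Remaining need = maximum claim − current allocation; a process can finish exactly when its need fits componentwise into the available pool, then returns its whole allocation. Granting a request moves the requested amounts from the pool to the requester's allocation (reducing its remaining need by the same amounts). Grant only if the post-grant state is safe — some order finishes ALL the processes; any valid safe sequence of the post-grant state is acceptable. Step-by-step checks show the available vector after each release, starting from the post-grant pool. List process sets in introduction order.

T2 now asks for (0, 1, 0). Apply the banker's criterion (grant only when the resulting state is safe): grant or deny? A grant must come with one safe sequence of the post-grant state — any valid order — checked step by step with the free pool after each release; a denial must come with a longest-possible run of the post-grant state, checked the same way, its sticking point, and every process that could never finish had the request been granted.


DENY. Granting would leave the state unsafe.
Key observation: after T7, T8 the pool peaks at (4, 2, 2), and each blocked process is short somewhere: T9 on res4; T2 on res1.
After a pretend grant, a maximal execution: T7, T8 — then nothing else fits. Walking it through:
  pool = (1, 1, 0)
  T7: need (0, 1, 0) fits (1, 1, 0); releases (1, 0, 0), pool now (2, 1, 0)
  T8: need (2, 1, 0) fits (2, 1, 0); releases (2, 1, 2), pool now (4, 2, 2)
  T9 still needs (4, 3, 1) but only (4, 2, 2) is free — short on res4
  T2 still needs (1, 2, 4) but only (4, 2, 2) is free — short on res1
Post-grant, the permanently blocked set is T9 and T2.


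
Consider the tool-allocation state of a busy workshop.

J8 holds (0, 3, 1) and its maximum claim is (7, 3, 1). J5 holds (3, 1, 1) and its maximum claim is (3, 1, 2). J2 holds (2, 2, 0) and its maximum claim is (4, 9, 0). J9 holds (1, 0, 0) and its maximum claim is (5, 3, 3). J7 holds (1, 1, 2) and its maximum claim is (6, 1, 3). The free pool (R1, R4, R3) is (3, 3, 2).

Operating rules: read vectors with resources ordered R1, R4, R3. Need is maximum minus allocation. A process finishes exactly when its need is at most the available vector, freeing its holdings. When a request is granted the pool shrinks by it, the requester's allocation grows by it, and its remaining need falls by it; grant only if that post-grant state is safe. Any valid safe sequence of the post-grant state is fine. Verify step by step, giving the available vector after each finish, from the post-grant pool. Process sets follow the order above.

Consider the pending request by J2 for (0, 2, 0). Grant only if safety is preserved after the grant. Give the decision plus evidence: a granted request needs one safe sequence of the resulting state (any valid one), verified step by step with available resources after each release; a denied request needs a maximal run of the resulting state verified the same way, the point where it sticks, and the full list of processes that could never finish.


GRANT — the state after the grant stays safe, e.g. via J5, J7, J8, J2, J9.
Key observation: with (3, 1, 2) left after the transfer, J5 can run at once — the state stays safe.
Verifying the post-grant state step by step:
  pool = (3, 1, 2)
  J5 needs (0, 0, 1) <= (3, 1, 2) -> finishes; pool += (3, 1, 1) = (6, 2, 3)
  J7 needs (5, 0, 1) <= (6, 2, 3) -> finishes; pool += (1, 1, 2) = (7, 3, 5)
  J8 needs (7, 0, 0) <= (7, 3, 5) -> finishes; pool += (0, 3, 1) = (7, 6, 6)
  J2 needs (2, 5, 0) <= (7, 6, 6) -> finishes; pool += (2, 4, 0) = (9, 10, 6)
  J9 needs (4, 3, 3) <= (9, 10, 6) -> finishes; pool += (1, 0, 0) = (10, 10, 6)


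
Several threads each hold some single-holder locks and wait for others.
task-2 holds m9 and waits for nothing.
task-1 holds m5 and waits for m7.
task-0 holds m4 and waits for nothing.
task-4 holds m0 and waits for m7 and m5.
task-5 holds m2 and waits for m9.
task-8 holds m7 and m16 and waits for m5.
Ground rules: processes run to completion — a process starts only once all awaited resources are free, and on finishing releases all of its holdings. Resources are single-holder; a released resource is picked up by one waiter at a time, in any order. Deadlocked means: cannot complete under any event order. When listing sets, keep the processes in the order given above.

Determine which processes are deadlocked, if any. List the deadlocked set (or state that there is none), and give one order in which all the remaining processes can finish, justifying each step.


Deadlocked set: task-1, task-4 and task-8.
Key observation: nobody on the ring task-1 -> task-8 -> task-1 can start until another member finishes, which never happens; task-4 waits into the deadlock from upstream.
The rest can finish in the order task-2, task-5, task-0.
Check, step by step:
  task-2 waits on nothing -> runs at once and releases m9
  run task-5 (all its waits — m9 — are resolved); releases m2
  task-0 waits on nothing -> runs at once and releases m4


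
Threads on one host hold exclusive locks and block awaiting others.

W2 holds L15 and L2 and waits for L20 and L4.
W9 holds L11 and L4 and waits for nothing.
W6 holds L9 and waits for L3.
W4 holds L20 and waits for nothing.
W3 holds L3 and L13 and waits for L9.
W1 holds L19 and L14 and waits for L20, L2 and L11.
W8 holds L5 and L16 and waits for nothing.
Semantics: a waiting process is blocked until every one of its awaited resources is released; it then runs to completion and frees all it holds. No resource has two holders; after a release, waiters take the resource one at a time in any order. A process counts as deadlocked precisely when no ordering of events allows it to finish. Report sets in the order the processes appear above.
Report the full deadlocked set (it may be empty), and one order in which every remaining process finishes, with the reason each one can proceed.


Deadlocked set: W6 and W3.
Key observation: the wait chain closes on itself along W6 -> W3 -> W6; no other process is dragged down with it.
One completion order for the rest: W9, W4, W2, W8, W1.
Verifying each step:
  W9 waits on nothing -> runs at once and releases L11 and L4
  W4 waits on nothing -> runs at once and releases L20
  W2 waits on L20 and L4 — all released -> runs and releases L15 and L2
  W8 waits on nothing -> runs at once and releases L5 and L16
  W1 waits on L20, L2 and L11 — all released -> runs and releases L19 and L14


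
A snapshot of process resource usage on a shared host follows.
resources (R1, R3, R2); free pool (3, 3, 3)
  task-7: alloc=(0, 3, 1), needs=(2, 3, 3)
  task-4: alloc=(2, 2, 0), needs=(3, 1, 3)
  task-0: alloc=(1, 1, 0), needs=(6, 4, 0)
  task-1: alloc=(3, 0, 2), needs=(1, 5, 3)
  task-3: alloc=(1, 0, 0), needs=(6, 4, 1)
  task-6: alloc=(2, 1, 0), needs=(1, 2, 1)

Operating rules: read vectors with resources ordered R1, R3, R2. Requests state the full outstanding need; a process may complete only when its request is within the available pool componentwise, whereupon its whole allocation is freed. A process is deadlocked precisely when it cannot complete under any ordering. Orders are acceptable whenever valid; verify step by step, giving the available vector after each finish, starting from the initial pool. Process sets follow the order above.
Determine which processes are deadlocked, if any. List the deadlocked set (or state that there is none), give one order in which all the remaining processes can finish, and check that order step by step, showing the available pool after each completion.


The deadlocked set is empty.
Key observation: task-6 fits the free pool immediately, and its release cascades until everyone finishes.
The rest can finish in the order task-6, task-7, task-4, task-0, task-3, task-1. Check, step by step:
  pool = (3, 3, 3)
  task-6 needs (1, 2, 1) <= (3, 3, 3) -> finishes; pool += (2, 1, 0) = (5, 4, 3)
  task-7 needs (2, 3, 3) <= (5, 4, 3) -> finishes; pool += (0, 3, 1) = (5, 7, 4)
  task-4 needs (3, 1, 3) <= (5, 7, 4) -> finishes; pool += (2, 2, 0) = (7, 9, 4)
  task-0 needs (6, 4, 0) <= (7, 9, 4) -> finishes; pool += (1, 1, 0) = (8, 10, 4)
  task-3 needs (6, 4, 1) <= (8, 10, 4) -> finishes; pool += (1, 0, 0) = (9, 10, 4)
  task-1 needs (1, 5, 3) <= (9, 10, 4) -> finishes; pool += (3, 0, 2) = (12, 10, 6)


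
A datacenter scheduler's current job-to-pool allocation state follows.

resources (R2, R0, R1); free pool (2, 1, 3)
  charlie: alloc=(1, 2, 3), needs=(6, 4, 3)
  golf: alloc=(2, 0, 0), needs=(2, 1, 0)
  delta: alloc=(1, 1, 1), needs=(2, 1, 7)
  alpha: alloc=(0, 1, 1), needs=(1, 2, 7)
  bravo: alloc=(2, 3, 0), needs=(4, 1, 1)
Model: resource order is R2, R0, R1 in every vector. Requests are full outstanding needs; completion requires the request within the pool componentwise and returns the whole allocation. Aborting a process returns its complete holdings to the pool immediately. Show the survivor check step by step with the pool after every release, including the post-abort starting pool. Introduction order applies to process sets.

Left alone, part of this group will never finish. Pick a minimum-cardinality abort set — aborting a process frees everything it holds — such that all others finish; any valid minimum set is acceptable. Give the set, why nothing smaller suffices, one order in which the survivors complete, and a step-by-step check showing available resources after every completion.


Minimum abort set: delta.
Key observation: alpha was stuck for good until delta gave back (1, 1, 1); in the order shown it finishes at step 4.
No smaller set exists: with zero aborts the deadlock remains.
The survivors complete as golf, bravo, charlie, alpha. Verifying each step (starting from the post-abort pool):
  pool = (3, 2, 4)
  golf needs (2, 1, 0) <= (3, 2, 4) -> finishes; pool += (2, 0, 0) = (5, 2, 4)
  bravo needs (4, 1, 1) <= (5, 2, 4) -> finishes; pool += (2, 3, 0) = (7, 5, 4)
  charlie needs (6, 4, 3) <= (7, 5, 4) -> finishes; pool += (1, 2, 3) = (8, 7, 7)
  alpha needs (1, 2, 7) <= (8, 7, 7) -> finishes; pool += (0, 1, 1) = (8, 8, 8)


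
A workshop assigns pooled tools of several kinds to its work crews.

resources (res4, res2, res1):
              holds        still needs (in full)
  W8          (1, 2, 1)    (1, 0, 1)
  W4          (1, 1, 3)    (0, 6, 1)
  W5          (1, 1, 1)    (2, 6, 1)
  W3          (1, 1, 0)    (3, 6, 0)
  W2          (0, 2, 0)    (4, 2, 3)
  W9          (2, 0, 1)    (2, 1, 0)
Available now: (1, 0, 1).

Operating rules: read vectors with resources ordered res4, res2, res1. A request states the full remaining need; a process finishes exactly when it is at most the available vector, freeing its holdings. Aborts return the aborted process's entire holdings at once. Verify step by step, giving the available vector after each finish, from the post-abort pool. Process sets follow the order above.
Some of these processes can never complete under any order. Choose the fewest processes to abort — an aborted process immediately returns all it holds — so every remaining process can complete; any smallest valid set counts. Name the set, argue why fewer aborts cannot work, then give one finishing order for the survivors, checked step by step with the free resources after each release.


Minimum abort set: W4 and W3.
Key observation: W5 could never have finished before the abort; with (2, 2, 3) returned by W4 and W3, it fits at step 4.
Why nothing smaller works — every single abort fails: W8 alone leaves W4 blocked (short on res2); W4 alone leaves W5 blocked (short on res2); W5 alone leaves W4 blocked (short on res2); W3 alone leaves W4 blocked (short on res2); W2 alone leaves W4 blocked (short on res2); W9 alone leaves W4 blocked (short on res2).
Survivors finish in the order: W9, W8, W2, W5. Check, step by step (pool after the aborts first):
  pool = (3, 2, 4)
  W9 needs (2, 1, 0) <= (3, 2, 4) -> finishes; pool += (2, 0, 1) = (5, 2, 5)
  W8 needs (1, 0, 1) <= (5, 2, 5) -> finishes; pool += (1, 2, 1) = (6, 4, 6)
  W2 needs (4, 2, 3) <= (6, 4, 6) -> finishes; pool += (0, 2, 0) = (6, 6, 6)
  W5 needs (2, 6, 1) <= (6, 6, 6) -> finishes; pool += (1, 1, 1) = (7, 7, 7)


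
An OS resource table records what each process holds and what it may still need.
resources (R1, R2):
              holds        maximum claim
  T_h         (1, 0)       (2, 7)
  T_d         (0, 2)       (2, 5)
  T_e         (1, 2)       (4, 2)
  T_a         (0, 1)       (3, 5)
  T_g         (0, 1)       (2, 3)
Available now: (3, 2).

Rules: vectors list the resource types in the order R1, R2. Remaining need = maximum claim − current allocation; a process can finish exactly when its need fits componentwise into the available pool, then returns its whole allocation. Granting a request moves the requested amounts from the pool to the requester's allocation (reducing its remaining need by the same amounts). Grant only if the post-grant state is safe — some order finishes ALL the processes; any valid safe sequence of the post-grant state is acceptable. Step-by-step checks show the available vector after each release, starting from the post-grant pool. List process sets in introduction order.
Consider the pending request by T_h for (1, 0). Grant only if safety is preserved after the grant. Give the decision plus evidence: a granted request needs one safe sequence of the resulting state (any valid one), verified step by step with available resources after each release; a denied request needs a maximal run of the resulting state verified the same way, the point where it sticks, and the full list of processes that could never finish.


DENY — the pretend-granted state is unsafe.
Key observation: after T_g, T_d the pool peaks at (2, 5), and each blocked process is short somewhere: T_h on R2; T_e on R1; T_a on R1.
On the post-grant state, T_g, T_d is a maximal run — nothing extends it. Check, step by step:
  pool = (2, 2)
  run T_g (needs (2, 2), free (2, 2)); after release of (0, 1) the pool is (2, 3)
  run T_d (needs (2, 3), free (2, 3)); after release of (0, 2) the pool is (2, 5)
  T_h still needs (0, 7) but only (2, 5) is free — short on R2
  T_e still needs (3, 0) but only (2, 5) is free — short on R1
  T_a still needs (3, 4) but only (2, 5) is free — short on R1
Post-grant, the permanently blocked set is T_h, T_e and T_a.


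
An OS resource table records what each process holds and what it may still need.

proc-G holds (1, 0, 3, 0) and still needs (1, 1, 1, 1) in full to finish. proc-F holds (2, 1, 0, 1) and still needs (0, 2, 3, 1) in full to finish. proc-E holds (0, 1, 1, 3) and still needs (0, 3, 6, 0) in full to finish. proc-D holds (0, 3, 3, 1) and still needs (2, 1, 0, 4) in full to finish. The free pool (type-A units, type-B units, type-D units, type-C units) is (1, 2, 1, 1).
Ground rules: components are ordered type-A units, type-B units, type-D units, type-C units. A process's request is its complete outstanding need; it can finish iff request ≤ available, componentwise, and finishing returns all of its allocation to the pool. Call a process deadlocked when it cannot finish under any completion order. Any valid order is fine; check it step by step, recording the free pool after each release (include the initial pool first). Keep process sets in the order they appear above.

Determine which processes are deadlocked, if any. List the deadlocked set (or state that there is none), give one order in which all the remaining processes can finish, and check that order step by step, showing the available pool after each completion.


Deadlocked set: proc-E and proc-D.
Key observation: after proc-G, proc-F the pool peaks at (4, 3, 4, 2), and each blocked process is short somewhere: proc-E on type-D units; proc-D on type-C units.
One completion order for the rest: proc-G, proc-F. Step-by-step check:
  pool = (1, 2, 1, 1)
  run proc-G (needs (1, 1, 1, 1), free (1, 2, 1, 1)); after release of (1, 0, 3, 0) the pool is (2, 2, 4, 1)
  run proc-F (needs (0, 2, 3, 1), free (2, 2, 4, 1)); after release of (2, 1, 0, 1) the pool is (4, 3, 4, 2)
None of the blocked processes ever fits:
  proc-E still needs (0, 3, 6, 0) but only (4, 3, 4, 2) is free — short on type-D units
  proc-D still needs (2, 1, 0, 4) but only (4, 3, 4, 2) is free — short on type-C units


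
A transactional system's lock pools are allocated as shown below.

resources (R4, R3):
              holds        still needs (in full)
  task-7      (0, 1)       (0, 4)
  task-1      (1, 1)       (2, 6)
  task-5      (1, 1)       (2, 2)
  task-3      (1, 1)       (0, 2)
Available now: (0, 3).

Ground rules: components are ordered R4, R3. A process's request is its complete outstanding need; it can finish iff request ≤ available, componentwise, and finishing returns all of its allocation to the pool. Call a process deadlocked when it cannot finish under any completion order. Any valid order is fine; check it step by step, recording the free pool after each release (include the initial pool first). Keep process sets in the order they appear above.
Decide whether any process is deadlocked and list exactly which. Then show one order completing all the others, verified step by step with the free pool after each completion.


Deadlocked: task-1 and task-5.
Key observation: after task-3, task-7 complete, (1, 5) is the best the pool ever gets, yet each leftover process wants more R4.
One completion order for the rest: task-3, task-7. Check, step by step:
  pool = (0, 3)
  task-3: need (0, 2) fits (0, 3); releases (1, 1), pool now (1, 4)
  task-7: need (0, 4) fits (1, 4); releases (0, 1), pool now (1, 5)
The stuck group stays short no matter what:
  task-1 cannot run: need (2, 6) vs free (1, 5) (insufficient R4 and R3)
  task-5 cannot run: need (2, 2) vs free (1, 5) (insufficient R4)


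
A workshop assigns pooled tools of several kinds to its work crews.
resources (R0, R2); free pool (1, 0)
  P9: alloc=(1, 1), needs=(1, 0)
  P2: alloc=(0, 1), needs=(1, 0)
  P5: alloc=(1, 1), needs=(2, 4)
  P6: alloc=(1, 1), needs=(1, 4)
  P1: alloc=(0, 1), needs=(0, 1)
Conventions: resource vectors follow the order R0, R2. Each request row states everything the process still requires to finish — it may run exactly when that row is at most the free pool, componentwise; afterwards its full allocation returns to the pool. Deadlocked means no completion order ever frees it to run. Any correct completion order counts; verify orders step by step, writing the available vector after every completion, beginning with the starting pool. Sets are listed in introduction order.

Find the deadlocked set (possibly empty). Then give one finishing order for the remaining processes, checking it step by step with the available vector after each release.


The deadlocked set is P5 and P6.
Key observation: the wall is R2: completing P2, P1, P9 brings the pool only to (2, 3), and all the rest need more.
A valid finishing order for the others: P2, P1, P9. Check, step by step:
  pool = (1, 0)
  run P2 (needs (1, 0), free (1, 0)); after release of (0, 1) the pool is (1, 1)
  run P1 (needs (0, 1), free (1, 1)); after release of (0, 1) the pool is (1, 2)
  run P9 (needs (1, 0), free (1, 2)); after release of (1, 1) the pool is (2, 3)
None of the blocked processes ever fits:
  blocked: P5 wants (2, 4), pool (2, 3) — not enough R2
  blocked: P6 wants (1, 4), pool (2, 3) — not enough R2


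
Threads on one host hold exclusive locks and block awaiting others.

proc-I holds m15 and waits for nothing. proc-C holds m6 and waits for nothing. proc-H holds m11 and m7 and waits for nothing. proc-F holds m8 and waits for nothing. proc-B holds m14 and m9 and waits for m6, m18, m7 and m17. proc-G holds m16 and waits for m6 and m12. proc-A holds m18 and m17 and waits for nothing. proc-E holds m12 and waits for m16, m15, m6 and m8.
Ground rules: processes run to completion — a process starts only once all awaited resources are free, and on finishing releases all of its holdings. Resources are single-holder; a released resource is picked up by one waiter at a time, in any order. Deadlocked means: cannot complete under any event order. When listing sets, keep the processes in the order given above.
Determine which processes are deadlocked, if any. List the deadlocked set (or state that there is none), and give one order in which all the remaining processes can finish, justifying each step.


Deadlocked: proc-G and proc-E.
Key observation: along proc-G -> proc-E -> proc-G, each member waits on what the next one holds — a deadlock; no other process is dragged down with it.
A valid finishing order for the others: proc-H, proc-C, proc-I, proc-F, proc-A, proc-B.
Check, step by step:
  proc-H: no waits; runs immediately, freeing m11 and m7
  proc-C: no waits; runs immediately, freeing m6
  proc-I: no waits; runs immediately, freeing m15
  proc-F: no waits; runs immediately, freeing m8
  proc-A: no waits; runs immediately, freeing m18 and m17
  run proc-B (all its waits — m6, m18, m7 and m17 — are resolved); releases m14 and m9


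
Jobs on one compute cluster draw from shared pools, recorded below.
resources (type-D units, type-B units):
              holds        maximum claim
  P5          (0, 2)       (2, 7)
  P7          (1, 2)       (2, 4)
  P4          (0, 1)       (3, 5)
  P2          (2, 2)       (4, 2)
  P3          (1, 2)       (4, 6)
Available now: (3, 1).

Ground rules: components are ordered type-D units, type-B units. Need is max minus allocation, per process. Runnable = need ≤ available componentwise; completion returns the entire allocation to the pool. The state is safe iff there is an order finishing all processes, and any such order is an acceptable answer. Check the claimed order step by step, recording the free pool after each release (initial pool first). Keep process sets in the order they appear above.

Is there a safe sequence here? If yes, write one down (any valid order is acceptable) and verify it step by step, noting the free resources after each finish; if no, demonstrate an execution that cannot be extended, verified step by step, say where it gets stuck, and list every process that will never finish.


The state is SAFE; one workable sequence: P2, P7, P3, P5, P4.
Key observation: nothing binds to the last unit here — the tightest requested-resource margin is 1, first seen at P2 ((2, 0) against (3, 1)).
Step-by-step check:
  pool = (3, 1)
  run P2 (needs (2, 0), free (3, 1)); after release of (2, 2) the pool is (5, 3)
  run P7 (needs (1, 2), free (5, 3)); after release of (1, 2) the pool is (6, 5)
  run P3 (needs (3, 4), free (6, 5)); after release of (1, 2) the pool is (7, 7)
  run P5 (needs (2, 5), free (7, 7)); after release of (0, 2) the pool is (7, 9)
  run P4 (needs (3, 4), free (7, 9)); after release of (0, 1) the pool is (7, 10)
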